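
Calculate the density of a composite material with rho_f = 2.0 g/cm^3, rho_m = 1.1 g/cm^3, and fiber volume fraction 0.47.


rho_c = rho_f*Vf + rho_m*(1-Vf) = 2.0*0.47 + 1.1*0.53 = 1.523 g/cm^3

1.523 g/cm^3


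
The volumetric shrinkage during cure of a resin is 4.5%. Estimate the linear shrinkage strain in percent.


Linear shrinkage ≈ vol_shrink/3 = 4.5/3 = 1.5%

1.5%


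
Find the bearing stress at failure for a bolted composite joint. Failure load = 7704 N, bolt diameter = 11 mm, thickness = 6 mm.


sigma_br = F/(d*h) = 7704/(11*6) = 116.7 MPa

116.7 MPa


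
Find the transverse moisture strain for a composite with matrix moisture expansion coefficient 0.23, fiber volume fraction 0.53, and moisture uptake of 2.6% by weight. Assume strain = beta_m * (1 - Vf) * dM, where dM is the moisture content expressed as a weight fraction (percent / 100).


dM = 2.6/100 = 0.026
strain = beta_m * (1-Vf) * dM = 0.23 * 0.47 * 0.026 = 0.0028106

0.0028106


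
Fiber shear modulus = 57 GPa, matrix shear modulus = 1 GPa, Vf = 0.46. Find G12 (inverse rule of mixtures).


1/G12 = Vf/Gf + (1-Vf)/Gm = 0.46/57 + 0.54/1
G12 = 1.82 GPa

1.82 GPa


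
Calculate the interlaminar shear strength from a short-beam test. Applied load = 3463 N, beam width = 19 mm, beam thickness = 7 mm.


ILSS = 3F/(4bh) = 3*3463/(4*19*7) = 19.53 MPa

19.53 MPa


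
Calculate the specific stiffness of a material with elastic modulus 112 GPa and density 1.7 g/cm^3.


Specific stiffness = E/rho = 112/1.7 = 65.9 GPa/(g/cm^3)

65.9 GPa/(g/cm^3)


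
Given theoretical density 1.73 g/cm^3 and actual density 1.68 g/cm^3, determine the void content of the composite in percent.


Void% = (rho_theo - rho_actual)/rho_theo * 100 = (1.73 - 1.68)/1.73 * 100 = 2.89%

2.89%


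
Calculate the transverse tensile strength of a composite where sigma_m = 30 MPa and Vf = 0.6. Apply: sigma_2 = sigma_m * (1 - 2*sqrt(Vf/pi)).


factor = 1 - 2*sqrt(0.6/pi) = 0.126
sigma_2 = 30 * 0.126 = 3.78 MPa

3.78 MPa


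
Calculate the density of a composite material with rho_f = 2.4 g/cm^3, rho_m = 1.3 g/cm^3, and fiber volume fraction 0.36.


rho_c = rho_f*Vf + rho_m*(1-Vf) = 2.4*0.36 + 1.3*0.64 = 1.696 g/cm^3

1.696 g/cm^3


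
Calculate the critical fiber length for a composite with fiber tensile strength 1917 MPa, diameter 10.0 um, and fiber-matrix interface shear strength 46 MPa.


Lc = sigma_f * d / (2 * tau_i) = 1917 * 10.0 / (2 * 46) = 208.4 um

208.4 um


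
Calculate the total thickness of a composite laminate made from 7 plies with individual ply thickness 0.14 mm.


h = n * t_ply = 7 * 0.14 = 0.98 mm

0.98 mm


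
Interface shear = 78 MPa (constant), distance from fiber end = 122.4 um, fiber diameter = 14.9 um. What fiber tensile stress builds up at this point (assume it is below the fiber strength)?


Force balance: sigma_f * (pi*d^2/4) = tau * (pi*d) * x  ->  sigma_f = 4 * tau * x / d
sigma_f = 4 * 78 * 122.4 / 14.9 = 2563.0 MPa

2563.0 MPa


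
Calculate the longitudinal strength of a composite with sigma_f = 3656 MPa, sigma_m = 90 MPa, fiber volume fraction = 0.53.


sigma_1 = sigma_f*Vf + sigma_m*(1-Vf) = 3656*0.53 + 90*0.47 = 1980.0 MPa

1980.0 MPa


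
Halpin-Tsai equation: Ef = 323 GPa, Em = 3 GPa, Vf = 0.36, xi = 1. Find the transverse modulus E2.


eta = (Ef/Em - 1)/(Ef/Em + xi) = (107.6667 - 1)/(107.6667 + 1) = 0.9816
E2 = Em*(1+xi*eta*Vf)/(1-eta*Vf) = 6.28 GPa

6.28 GPa


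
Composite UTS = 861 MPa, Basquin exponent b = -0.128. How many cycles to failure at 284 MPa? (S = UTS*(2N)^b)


N = 0.5 * (S/UTS)^(1/b) = 0.5 * (284/861)^(1/-0.128) = 2898.2283 cycles

2898.2283 cycles


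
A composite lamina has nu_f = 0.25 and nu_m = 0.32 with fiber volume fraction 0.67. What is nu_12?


nu_12 = nu_f*Vf + nu_m*(1-Vf) = 0.25*0.67 + 0.32*0.33 = 0.2731

0.2731


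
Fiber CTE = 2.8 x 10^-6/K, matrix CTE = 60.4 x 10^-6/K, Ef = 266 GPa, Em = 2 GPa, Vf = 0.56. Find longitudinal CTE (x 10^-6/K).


E1 = Ef*Vf + Em*(1-Vf) = 149.84
alpha_1 = (alpha_f*Ef*Vf + alpha_m*Em*(1-Vf))/E1 = 3.14 x 10^-6/K

3.14 x 10^-6/K


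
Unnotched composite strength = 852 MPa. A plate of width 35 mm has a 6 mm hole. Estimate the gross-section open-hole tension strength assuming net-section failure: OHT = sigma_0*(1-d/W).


OHT = sigma_0*(1-d/W) = 852*(1-6/35) = 705.9 MPa

705.9 MPa


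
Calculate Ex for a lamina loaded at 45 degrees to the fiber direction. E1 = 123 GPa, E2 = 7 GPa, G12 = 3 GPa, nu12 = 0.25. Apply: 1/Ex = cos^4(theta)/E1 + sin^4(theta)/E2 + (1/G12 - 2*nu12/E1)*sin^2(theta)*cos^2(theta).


cos^4(45) = 0.25, sin^4(45) = 0.25, sin^2(45)*cos^2(45) = 0.25
1/G12 - 2*nu12/E1 = 1/3 - 2*0.25/123 = 0.329268 GPa^-1
1/Ex = 0.25/123 + 0.25/7 + 0.329268*0.25 = 0.1200639 GPa^-1
Ex = 8.33 GPa

8.33 GPa


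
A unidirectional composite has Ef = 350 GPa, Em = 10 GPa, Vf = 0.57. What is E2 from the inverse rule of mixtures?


1/E2 = Vf/Ef + (1-Vf)/Em = 0.57/350 + 0.43/10
E2 = 22.41 GPa

22.41 GPa


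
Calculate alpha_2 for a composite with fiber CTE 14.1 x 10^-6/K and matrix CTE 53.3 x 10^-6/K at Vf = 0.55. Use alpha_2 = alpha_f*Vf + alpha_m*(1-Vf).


alpha_2 = alpha_f*Vf + alpha_m*(1-Vf) = 14.1*0.55 + 53.3*0.45 = 31.7 x 10^-6/K

31.7 x 10^-6/K


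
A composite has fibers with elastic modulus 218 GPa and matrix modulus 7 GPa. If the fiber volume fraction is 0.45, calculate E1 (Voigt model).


E1 = Ef*Vf + Em*(1-Vf) = 218*0.45 + 7*0.55 = 101.95 GPa

101.95 GPa


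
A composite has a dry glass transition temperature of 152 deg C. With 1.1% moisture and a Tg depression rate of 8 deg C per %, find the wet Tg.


Tg_wet = Tg_dry - k*moisture = 152 - 8*1.1 = 143.2 deg C

143.2 deg C


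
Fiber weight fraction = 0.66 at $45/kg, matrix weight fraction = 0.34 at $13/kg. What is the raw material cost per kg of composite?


Cost = cost_f*Wf + cost_m*Wm = 45*0.66 + 13*0.34 = $34.12/kg

$34.12/kg


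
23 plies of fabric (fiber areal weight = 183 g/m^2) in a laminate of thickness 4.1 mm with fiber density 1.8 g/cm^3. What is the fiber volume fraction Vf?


Vf = n * FAW / (rho_f * h * 1000) = 23 * 183 / (1.8 * 4.1 * 1000) = 0.5703

0.5703


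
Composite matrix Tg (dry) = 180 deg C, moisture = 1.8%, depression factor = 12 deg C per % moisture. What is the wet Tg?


Tg_wet = Tg_dry - k*moisture = 180 - 12*1.8 = 158.4 deg C

158.4 deg C


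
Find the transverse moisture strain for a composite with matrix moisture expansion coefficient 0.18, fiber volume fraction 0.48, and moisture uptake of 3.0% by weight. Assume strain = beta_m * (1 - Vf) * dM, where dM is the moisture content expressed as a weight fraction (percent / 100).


dM = 3.0/100 = 0.03
strain = beta_m * (1-Vf) * dM = 0.18 * 0.52 * 0.03 = 0.002808

0.002808


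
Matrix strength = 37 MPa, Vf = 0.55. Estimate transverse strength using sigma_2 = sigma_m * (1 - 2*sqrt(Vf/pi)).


factor = 1 - 2*sqrt(0.55/pi) = 0.1632
sigma_2 = 37 * 0.1632 = 6.04 MPa

6.04 MPa


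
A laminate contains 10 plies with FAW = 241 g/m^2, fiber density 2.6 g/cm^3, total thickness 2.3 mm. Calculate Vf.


Vf = n * FAW / (rho_f * h * 1000) = 10 * 241 / (2.6 * 2.3 * 1000) = 0.403

0.403


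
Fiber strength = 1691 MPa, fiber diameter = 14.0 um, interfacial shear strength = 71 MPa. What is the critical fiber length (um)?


Lc = sigma_f * d / (2 * tau_i) = 1691 * 14.0 / (2 * 71) = 166.7 um

166.7 um


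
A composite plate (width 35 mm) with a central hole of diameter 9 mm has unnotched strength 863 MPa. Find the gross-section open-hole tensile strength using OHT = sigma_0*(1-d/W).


OHT = sigma_0*(1-d/W) = 863*(1-9/35) = 641.1 MPa

641.1 MPa


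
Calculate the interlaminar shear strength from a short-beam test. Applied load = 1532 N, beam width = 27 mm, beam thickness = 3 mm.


ILSS = 3F/(4bh) = 3*1532/(4*27*3) = 14.19 MPa

14.19 MPa


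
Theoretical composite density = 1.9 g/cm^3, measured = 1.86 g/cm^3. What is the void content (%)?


Void% = (rho_theo - rho_actual)/rho_theo * 100 = (1.9 - 1.86)/1.9 * 100 = 2.11%

2.11%


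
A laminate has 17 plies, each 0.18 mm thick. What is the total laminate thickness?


h = n * t_ply = 17 * 0.18 = 3.06 mm

3.06 mm


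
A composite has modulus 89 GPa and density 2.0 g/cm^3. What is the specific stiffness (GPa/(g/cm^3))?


Specific stiffness = E/rho = 89/2.0 = 44.5 GPa/(g/cm^3)

44.5 GPa/(g/cm^3)


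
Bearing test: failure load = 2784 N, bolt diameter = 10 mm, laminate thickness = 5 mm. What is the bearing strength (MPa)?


sigma_br = F/(d*h) = 2784/(10*5) = 55.7 MPa

55.7 MPa


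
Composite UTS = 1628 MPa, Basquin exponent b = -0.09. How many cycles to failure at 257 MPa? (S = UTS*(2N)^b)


N = 0.5 * (S/UTS)^(1/b) = 0.5 * (257/1628)^(1/-0.09) = 4.0456e+08 cycles

4.0456e+08 cycles


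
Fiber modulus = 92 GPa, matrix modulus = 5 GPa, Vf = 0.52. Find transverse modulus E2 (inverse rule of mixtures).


1/E2 = Vf/Ef + (1-Vf)/Em = 0.52/92 + 0.48/5
E2 = 9.84 GPa

9.84 GPa


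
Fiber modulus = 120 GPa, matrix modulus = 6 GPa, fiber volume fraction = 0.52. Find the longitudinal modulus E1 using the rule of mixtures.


E1 = Ef*Vf + Em*(1-Vf) = 120*0.52 + 6*0.48 = 65.28 GPa

65.28 GPa


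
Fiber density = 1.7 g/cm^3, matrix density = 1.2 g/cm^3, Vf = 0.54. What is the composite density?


rho_c = rho_f*Vf + rho_m*(1-Vf) = 1.7*0.54 + 1.2*0.46 = 1.47 g/cm^3

1.47 g/cm^3


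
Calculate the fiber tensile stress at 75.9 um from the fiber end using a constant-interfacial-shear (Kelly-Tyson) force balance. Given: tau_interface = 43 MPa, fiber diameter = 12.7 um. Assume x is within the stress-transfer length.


Force balance: sigma_f * (pi*d^2/4) = tau * (pi*d) * x  ->  sigma_f = 4 * tau * x / d
sigma_f = 4 * 43 * 75.9 / 12.7 = 1027.9 MPa

1027.9 MPa


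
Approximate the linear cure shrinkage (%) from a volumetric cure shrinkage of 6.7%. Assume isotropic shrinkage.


Linear shrinkage ≈ vol_shrink/3 = 6.7/3 = 2.233%

2.233%


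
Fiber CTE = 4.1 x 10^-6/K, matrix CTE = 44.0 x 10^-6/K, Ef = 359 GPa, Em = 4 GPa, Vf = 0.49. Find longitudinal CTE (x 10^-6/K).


E1 = Ef*Vf + Em*(1-Vf) = 177.95
alpha_1 = (alpha_f*Ef*Vf + alpha_m*Em*(1-Vf))/E1 = 4.56 x 10^-6/K

4.56 x 10^-6/K


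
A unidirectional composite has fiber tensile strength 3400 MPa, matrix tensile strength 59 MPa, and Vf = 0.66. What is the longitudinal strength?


sigma_1 = sigma_f*Vf + sigma_m*(1-Vf) = 3400*0.66 + 59*0.34 = 2264.1 MPa

2264.1 MPa


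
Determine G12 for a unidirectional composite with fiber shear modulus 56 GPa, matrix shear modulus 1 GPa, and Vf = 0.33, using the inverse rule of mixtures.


1/G12 = Vf/Gf + (1-Vf)/Gm = 0.33/56 + 0.67/1
G12 = 1.48 GPa

1.48 GPa


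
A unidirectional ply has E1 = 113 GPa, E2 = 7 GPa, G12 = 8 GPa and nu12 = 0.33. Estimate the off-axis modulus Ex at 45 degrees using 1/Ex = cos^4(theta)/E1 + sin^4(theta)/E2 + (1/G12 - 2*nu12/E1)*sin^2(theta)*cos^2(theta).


cos^4(45) = 0.25, sin^4(45) = 0.25, sin^2(45)*cos^2(45) = 0.25
1/G12 - 2*nu12/E1 = 1/8 - 2*0.33/113 = 0.119159 GPa^-1
1/Ex = 0.25/113 + 0.25/7 + 0.119159*0.25 = 0.0677165 GPa^-1
Ex = 14.77 GPa

14.77 GPa


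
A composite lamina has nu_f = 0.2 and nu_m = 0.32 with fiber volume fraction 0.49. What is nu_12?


nu_12 = nu_f*Vf + nu_m*(1-Vf) = 0.2*0.49 + 0.32*0.51 = 0.2612

0.2612


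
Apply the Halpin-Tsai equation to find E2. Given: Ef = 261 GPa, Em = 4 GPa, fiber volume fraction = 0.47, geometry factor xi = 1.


eta = (Ef/Em - 1)/(Ef/Em + xi) = (65.25 - 1)/(65.25 + 1) = 0.9698
E2 = Em*(1+xi*eta*Vf)/(1-eta*Vf) = 10.7 GPa

10.7 GPa


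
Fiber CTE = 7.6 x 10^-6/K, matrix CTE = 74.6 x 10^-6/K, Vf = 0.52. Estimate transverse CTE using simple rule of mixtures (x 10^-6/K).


alpha_2 = alpha_f*Vf + alpha_m*(1-Vf) = 7.6*0.52 + 74.6*0.48 = 39.8 x 10^-6/K

39.8 x 10^-6/K


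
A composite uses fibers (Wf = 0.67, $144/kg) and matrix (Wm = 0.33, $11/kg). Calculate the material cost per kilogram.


Cost = cost_f*Wf + cost_m*Wm = 144*0.67 + 11*0.33 = $100.11/kg

$100.11/kg


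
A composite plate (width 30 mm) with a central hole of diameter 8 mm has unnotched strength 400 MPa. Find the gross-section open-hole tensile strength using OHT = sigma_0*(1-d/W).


OHT = sigma_0*(1-d/W) = 400*(1-8/30) = 293.3 MPa

293.3 MPa


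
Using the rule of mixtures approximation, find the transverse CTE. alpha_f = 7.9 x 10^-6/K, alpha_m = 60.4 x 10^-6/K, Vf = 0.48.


alpha_2 = alpha_f*Vf + alpha_m*(1-Vf) = 7.9*0.48 + 60.4*0.52 = 35.2 x 10^-6/K

35.2 x 10^-6/K


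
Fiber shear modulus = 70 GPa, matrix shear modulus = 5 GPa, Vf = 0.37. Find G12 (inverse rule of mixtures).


1/G12 = Vf/Gf + (1-Vf)/Gm = 0.37/70 + 0.63/5
G12 = 7.62 GPa

7.62 GPa


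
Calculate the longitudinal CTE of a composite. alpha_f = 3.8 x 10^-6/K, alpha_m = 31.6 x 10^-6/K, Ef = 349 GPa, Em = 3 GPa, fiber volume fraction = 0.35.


E1 = Ef*Vf + Em*(1-Vf) = 124.1
alpha_1 = (alpha_f*Ef*Vf + alpha_m*Em*(1-Vf))/E1 = 4.24 x 10^-6/K

4.24 x 10^-6/K


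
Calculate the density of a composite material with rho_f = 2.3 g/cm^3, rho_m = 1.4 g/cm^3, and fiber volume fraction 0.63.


rho_c = rho_f*Vf + rho_m*(1-Vf) = 2.3*0.63 + 1.4*0.37 = 1.967 g/cm^3

1.967 g/cm^3


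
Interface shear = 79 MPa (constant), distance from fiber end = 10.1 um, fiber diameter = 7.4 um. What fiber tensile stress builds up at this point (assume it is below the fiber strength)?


Force balance: sigma_f * (pi*d^2/4) = tau * (pi*d) * x  ->  sigma_f = 4 * tau * x / d
sigma_f = 4 * 79 * 10.1 / 7.4 = 431.3 MPa

431.3 MPa


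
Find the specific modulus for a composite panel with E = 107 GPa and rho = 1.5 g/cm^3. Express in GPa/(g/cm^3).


Specific stiffness = E/rho = 107/1.5 = 71.3 GPa/(g/cm^3)

71.3 GPa/(g/cm^3)


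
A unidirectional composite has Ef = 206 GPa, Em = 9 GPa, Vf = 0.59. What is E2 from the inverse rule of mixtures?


1/E2 = Vf/Ef + (1-Vf)/Em = 0.59/206 + 0.41/9
E2 = 20.65 GPa

20.65 GPa


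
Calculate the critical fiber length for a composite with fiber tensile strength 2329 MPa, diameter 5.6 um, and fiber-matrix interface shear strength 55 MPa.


Lc = sigma_f * d / (2 * tau_i) = 2329 * 5.6 / (2 * 55) = 118.6 um

118.6 um


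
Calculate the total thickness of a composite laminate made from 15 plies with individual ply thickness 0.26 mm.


h = n * t_ply = 15 * 0.26 = 3.9 mm

3.9 mm


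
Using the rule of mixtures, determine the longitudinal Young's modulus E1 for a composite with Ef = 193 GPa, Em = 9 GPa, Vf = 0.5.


E1 = Ef*Vf + Em*(1-Vf) = 193*0.5 + 9*0.5 = 101.0 GPa

101.0 GPa


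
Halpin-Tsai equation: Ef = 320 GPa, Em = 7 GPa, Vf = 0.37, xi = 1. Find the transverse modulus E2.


eta = (Ef/Em - 1)/(Ef/Em + xi) = (45.7143 - 1)/(45.7143 + 1) = 0.9572
E2 = Em*(1+xi*eta*Vf)/(1-eta*Vf) = 14.68 GPa

14.68 GPa


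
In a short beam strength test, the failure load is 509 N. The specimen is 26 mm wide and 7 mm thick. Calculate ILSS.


ILSS = 3F/(4bh) = 3*509/(4*26*7) = 2.1 MPa

2.1 MPa


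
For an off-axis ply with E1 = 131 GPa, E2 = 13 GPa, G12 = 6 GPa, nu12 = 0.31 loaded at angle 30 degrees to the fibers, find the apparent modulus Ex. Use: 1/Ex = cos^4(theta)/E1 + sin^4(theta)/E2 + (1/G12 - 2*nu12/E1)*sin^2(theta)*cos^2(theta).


cos^4(30) = 0.5625, sin^4(30) = 0.0625, sin^2(30)*cos^2(30) = 0.1875
1/G12 - 2*nu12/E1 = 1/6 - 2*0.31/131 = 0.161934 GPa^-1
1/Ex = 0.5625/131 + 0.0625/13 + 0.161934*0.1875 = 0.0394642 GPa^-1
Ex = 25.34 GPa

25.34 GPa


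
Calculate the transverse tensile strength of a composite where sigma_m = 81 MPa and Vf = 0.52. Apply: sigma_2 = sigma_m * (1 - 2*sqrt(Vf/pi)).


factor = 1 - 2*sqrt(0.52/pi) = 0.1863
sigma_2 = 81 * 0.1863 = 15.09 MPa

15.09 MPa


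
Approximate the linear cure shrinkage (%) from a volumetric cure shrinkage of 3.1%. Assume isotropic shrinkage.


Linear shrinkage ≈ vol_shrink/3 = 3.1/3 = 1.033%

1.033%


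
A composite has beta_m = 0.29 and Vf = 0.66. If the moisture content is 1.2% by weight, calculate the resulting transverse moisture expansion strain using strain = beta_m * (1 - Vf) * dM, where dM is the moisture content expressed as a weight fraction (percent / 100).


dM = 1.2/100 = 0.012
strain = beta_m * (1-Vf) * dM = 0.29 * 0.34 * 0.012 = 0.0011832

0.0011832


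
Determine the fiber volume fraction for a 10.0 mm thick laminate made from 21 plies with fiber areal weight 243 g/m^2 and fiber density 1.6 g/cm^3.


Vf = n * FAW / (rho_f * h * 1000) = 21 * 243 / (1.6 * 10.0 * 1000) = 0.3189

0.3189


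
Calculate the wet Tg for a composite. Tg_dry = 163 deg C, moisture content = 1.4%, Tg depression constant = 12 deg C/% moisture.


Tg_wet = Tg_dry - k*moisture = 163 - 12*1.4 = 146.2 deg C

146.2 deg C


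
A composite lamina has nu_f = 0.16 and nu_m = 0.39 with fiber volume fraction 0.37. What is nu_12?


nu_12 = nu_f*Vf + nu_m*(1-Vf) = 0.16*0.37 + 0.39*0.63 = 0.3049

0.3049


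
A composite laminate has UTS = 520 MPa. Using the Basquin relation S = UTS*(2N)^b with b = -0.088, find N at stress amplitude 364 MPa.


N = 0.5 * (S/UTS)^(1/b) = 0.5 * (364/520)^(1/-0.088) = 28.7885 cycles

28.7885 cycles


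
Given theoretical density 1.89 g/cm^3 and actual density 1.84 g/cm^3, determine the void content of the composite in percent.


Void% = (rho_theo - rho_actual)/rho_theo * 100 = (1.89 - 1.84)/1.89 * 100 = 2.65%

2.65%


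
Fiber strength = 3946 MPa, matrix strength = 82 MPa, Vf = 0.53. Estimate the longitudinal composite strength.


sigma_1 = sigma_f*Vf + sigma_m*(1-Vf) = 3946*0.53 + 82*0.47 = 2129.9 MPa

2129.9 MPa


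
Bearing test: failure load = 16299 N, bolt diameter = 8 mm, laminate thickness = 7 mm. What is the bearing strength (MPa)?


sigma_br = F/(d*h) = 16299/(8*7) = 291.1 MPa

291.1 MPa


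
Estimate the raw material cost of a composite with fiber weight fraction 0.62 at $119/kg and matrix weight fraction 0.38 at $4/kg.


Cost = cost_f*Wf + cost_m*Wm = 119*0.62 + 4*0.38 = $75.3/kg

$75.3/kg


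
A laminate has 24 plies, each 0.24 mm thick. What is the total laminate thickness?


h = n * t_ply = 24 * 0.24 = 5.76 mm

5.76 mm


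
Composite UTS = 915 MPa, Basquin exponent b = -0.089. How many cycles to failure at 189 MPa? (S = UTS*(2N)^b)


N = 0.5 * (S/UTS)^(1/b) = 0.5 * (189/915)^(1/-0.089) = 2.4839e+07 cycles

2.4839e+07 cycles


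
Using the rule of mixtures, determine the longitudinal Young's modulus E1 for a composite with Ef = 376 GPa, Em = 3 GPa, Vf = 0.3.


E1 = Ef*Vf + Em*(1-Vf) = 376*0.3 + 3*0.7 = 114.9 GPa

114.9 GPa


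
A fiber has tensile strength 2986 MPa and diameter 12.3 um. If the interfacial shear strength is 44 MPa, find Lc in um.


Lc = sigma_f * d / (2 * tau_i) = 2986 * 12.3 / (2 * 44) = 417.4 um

417.4 um


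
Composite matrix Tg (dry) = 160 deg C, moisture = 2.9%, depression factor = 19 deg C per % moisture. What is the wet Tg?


Tg_wet = Tg_dry - k*moisture = 160 - 19*2.9 = 104.9 deg C

104.9 deg C


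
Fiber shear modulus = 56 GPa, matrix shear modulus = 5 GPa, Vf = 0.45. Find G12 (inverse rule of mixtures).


1/G12 = Vf/Gf + (1-Vf)/Gm = 0.45/56 + 0.55/5
G12 = 8.47 GPa

8.47 GPa


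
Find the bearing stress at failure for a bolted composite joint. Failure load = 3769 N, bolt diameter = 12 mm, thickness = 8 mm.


sigma_br = F/(d*h) = 3769/(12*8) = 39.3 MPa

39.3 MPa


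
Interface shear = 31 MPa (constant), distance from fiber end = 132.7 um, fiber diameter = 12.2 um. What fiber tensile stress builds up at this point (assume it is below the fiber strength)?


Force balance: sigma_f * (pi*d^2/4) = tau * (pi*d) * x  ->  sigma_f = 4 * tau * x / d
sigma_f = 4 * 31 * 132.7 / 12.2 = 1348.8 MPa

1348.8 MPa


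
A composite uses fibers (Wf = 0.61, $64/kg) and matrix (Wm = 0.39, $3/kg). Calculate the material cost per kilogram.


Cost = cost_f*Wf + cost_m*Wm = 64*0.61 + 3*0.39 = $40.21/kg

$40.21/kg


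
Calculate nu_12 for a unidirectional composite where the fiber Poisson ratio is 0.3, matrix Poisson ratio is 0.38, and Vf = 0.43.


nu_12 = nu_f*Vf + nu_m*(1-Vf) = 0.3*0.43 + 0.38*0.57 = 0.3456

0.3456


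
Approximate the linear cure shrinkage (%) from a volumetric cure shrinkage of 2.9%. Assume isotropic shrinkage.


Linear shrinkage ≈ vol_shrink/3 = 2.9/3 = 0.967%

0.967%


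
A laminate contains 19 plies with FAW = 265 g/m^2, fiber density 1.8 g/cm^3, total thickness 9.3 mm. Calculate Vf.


Vf = n * FAW / (rho_f * h * 1000) = 19 * 265 / (1.8 * 9.3 * 1000) = 0.3008

0.3008


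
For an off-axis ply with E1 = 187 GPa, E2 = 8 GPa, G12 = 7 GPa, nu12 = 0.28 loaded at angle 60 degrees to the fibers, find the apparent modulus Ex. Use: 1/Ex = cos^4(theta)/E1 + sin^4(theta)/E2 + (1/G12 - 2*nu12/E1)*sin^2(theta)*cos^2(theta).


cos^4(60) = 0.0625, sin^4(60) = 0.5625, sin^2(60)*cos^2(60) = 0.1875
1/G12 - 2*nu12/E1 = 1/7 - 2*0.28/187 = 0.139862 GPa^-1
1/Ex = 0.0625/187 + 0.5625/8 + 0.139862*0.1875 = 0.0968709 GPa^-1
Ex = 10.32 GPa

10.32 GPa


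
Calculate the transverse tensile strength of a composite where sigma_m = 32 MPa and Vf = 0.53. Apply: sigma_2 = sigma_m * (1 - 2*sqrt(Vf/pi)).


factor = 1 - 2*sqrt(0.53/pi) = 0.1785
sigma_2 = 32 * 0.1785 = 5.71 MPa

5.71 MPa


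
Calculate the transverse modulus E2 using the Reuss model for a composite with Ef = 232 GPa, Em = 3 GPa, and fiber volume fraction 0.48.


1/E2 = Vf/Ef + (1-Vf)/Em = 0.48/232 + 0.52/3
E2 = 5.7 GPa

5.7 GPa


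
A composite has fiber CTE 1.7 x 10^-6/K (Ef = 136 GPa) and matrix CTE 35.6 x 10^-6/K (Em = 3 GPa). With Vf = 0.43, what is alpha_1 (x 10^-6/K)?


E1 = Ef*Vf + Em*(1-Vf) = 60.19
alpha_1 = (alpha_f*Ef*Vf + alpha_m*Em*(1-Vf))/E1 = 2.66 x 10^-6/K

2.66 x 10^-6/K


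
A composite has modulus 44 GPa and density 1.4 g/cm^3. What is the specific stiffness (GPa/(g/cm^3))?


Specific stiffness = E/rho = 44/1.4 = 31.4 GPa/(g/cm^3)

31.4 GPa/(g/cm^3)


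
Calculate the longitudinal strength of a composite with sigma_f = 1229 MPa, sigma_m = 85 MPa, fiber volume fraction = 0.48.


sigma_1 = sigma_f*Vf + sigma_m*(1-Vf) = 1229*0.48 + 85*0.52 = 634.1 MPa

634.1 MPa


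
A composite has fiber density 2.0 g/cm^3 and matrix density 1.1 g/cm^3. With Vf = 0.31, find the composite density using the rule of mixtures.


rho_c = rho_f*Vf + rho_m*(1-Vf) = 2.0*0.31 + 1.1*0.69 = 1.379 g/cm^3

1.379 g/cm^3


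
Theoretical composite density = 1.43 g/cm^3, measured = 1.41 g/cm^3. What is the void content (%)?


Void% = (rho_theo - rho_actual)/rho_theo * 100 = (1.43 - 1.41)/1.43 * 100 = 1.4%

1.4%


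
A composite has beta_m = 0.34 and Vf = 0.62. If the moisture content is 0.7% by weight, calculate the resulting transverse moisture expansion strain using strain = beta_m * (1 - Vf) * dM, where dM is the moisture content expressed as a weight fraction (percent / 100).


dM = 0.7/100 = 0.007
strain = beta_m * (1-Vf) * dM = 0.34 * 0.38 * 0.007 = 0.0009044

0.0009044


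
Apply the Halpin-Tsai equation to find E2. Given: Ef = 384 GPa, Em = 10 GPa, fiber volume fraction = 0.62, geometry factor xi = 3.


eta = (Ef/Em - 1)/(Ef/Em + xi) = (38.4 - 1)/(38.4 + 3) = 0.9034
E2 = Em*(1+xi*eta*Vf)/(1-eta*Vf) = 60.93 GPa

60.93 GPa


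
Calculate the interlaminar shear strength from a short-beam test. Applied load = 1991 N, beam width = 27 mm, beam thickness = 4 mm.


ILSS = 3F/(4bh) = 3*1991/(4*27*4) = 13.83 MPa

13.83 MPa


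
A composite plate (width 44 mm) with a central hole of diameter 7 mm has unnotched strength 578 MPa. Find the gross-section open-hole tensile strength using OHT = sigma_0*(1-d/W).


OHT = sigma_0*(1-d/W) = 578*(1-7/44) = 486.0 MPa

486.0 MPa


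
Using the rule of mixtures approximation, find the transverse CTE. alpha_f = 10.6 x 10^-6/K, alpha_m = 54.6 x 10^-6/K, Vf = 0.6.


alpha_2 = alpha_f*Vf + alpha_m*(1-Vf) = 10.6*0.6 + 54.6*0.4 = 28.2 x 10^-6/K

28.2 x 10^-6/K


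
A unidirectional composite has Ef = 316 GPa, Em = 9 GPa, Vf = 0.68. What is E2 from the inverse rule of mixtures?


1/E2 = Vf/Ef + (1-Vf)/Em = 0.68/316 + 0.32/9
E2 = 26.52 GPa

26.52 GPa


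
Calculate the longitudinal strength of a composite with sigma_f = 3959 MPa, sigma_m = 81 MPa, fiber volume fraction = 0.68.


sigma_1 = sigma_f*Vf + sigma_m*(1-Vf) = 3959*0.68 + 81*0.32 = 2718.0 MPa

2718.0 MPa


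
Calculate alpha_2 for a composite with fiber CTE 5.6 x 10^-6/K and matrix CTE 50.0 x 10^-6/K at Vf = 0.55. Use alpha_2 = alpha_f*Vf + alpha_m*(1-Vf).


alpha_2 = alpha_f*Vf + alpha_m*(1-Vf) = 5.6*0.55 + 50.0*0.45 = 25.6 x 10^-6/K

25.6 x 10^-6/K


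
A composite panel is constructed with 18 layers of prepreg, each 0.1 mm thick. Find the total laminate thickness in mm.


h = n * t_ply = 18 * 0.1 = 1.8 mm

1.8 mm


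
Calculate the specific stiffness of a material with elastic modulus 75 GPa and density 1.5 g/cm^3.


Specific stiffness = E/rho = 75/1.5 = 50.0 GPa/(g/cm^3)

50.0 GPa/(g/cm^3)


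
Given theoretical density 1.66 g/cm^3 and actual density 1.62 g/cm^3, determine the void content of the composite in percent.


Void% = (rho_theo - rho_actual)/rho_theo * 100 = (1.66 - 1.62)/1.66 * 100 = 2.41%

2.41%


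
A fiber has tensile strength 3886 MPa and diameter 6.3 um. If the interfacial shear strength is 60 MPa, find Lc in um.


Lc = sigma_f * d / (2 * tau_i) = 3886 * 6.3 / (2 * 60) = 204.0 um

204.0 um


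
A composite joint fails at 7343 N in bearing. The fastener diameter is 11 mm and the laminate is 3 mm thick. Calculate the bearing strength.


sigma_br = F/(d*h) = 7343/(11*3) = 222.5 MPa

222.5 MPa


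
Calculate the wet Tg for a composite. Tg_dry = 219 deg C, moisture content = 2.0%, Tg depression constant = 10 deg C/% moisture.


Tg_wet = Tg_dry - k*moisture = 219 - 10*2.0 = 199.0 deg C

199.0 deg C


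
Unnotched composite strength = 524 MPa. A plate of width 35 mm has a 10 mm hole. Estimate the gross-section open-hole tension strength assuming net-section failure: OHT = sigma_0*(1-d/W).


OHT = sigma_0*(1-d/W) = 524*(1-10/35) = 374.3 MPa

374.3 MPa


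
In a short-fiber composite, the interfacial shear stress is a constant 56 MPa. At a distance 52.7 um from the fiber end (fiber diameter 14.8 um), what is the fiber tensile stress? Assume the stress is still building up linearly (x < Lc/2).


Force balance: sigma_f * (pi*d^2/4) = tau * (pi*d) * x  ->  sigma_f = 4 * tau * x / d
sigma_f = 4 * 56 * 52.7 / 14.8 = 797.6 MPa

797.6 MPa


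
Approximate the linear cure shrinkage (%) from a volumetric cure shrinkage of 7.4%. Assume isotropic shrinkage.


Linear shrinkage ≈ vol_shrink/3 = 7.4/3 = 2.467%

2.467%


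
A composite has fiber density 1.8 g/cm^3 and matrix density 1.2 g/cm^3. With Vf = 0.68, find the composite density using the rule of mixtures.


rho_c = rho_f*Vf + rho_m*(1-Vf) = 1.8*0.68 + 1.2*0.32 = 1.608 g/cm^3

1.608 g/cm^3


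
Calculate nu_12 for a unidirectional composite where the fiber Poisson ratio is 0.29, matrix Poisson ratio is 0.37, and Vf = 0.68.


nu_12 = nu_f*Vf + nu_m*(1-Vf) = 0.29*0.68 + 0.37*0.32 = 0.3156

0.3156


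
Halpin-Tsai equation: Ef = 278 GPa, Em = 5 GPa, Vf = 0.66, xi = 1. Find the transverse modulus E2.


eta = (Ef/Em - 1)/(Ef/Em + xi) = (55.6 - 1)/(55.6 + 1) = 0.9647
E2 = Em*(1+xi*eta*Vf)/(1-eta*Vf) = 22.52 GPa

22.52 GPa


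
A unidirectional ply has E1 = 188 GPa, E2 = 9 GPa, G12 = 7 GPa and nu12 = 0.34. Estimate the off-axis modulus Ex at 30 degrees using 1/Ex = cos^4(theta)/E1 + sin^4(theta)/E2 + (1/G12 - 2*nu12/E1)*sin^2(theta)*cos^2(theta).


cos^4(30) = 0.5625, sin^4(30) = 0.0625, sin^2(30)*cos^2(30) = 0.1875
1/G12 - 2*nu12/E1 = 1/7 - 2*0.34/188 = 0.13924 GPa^-1
1/Ex = 0.5625/188 + 0.0625/9 + 0.13924*0.1875 = 0.036044 GPa^-1
Ex = 27.74 GPa

27.74 GPa


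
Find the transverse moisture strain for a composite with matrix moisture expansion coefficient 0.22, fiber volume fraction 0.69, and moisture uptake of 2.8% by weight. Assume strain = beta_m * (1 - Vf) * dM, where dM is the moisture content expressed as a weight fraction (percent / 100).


dM = 2.8/100 = 0.028
strain = beta_m * (1-Vf) * dM = 0.22 * 0.31 * 0.028 = 0.0019096

0.0019096


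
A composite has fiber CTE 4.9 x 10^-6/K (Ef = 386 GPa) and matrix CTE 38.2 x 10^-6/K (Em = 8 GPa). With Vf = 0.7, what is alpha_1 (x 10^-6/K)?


E1 = Ef*Vf + Em*(1-Vf) = 272.6
alpha_1 = (alpha_f*Ef*Vf + alpha_m*Em*(1-Vf))/E1 = 5.19 x 10^-6/K

5.19 x 10^-6/K


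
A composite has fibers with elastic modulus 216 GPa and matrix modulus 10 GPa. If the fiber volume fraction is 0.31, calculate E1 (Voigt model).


E1 = Ef*Vf + Em*(1-Vf) = 216*0.31 + 10*0.69 = 73.86 GPa

73.86 GPa


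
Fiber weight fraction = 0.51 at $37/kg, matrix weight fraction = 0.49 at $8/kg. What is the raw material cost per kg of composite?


Cost = cost_f*Wf + cost_m*Wm = 37*0.51 + 8*0.49 = $22.79/kg

$22.79/kg


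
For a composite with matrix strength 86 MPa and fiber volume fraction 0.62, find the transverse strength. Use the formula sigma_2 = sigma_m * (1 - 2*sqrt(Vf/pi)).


factor = 1 - 2*sqrt(0.62/pi) = 0.1115
sigma_2 = 86 * 0.1115 = 9.59 MPa

9.59 MPa


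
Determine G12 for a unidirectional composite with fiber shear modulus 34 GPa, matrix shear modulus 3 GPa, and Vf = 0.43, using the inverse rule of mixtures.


1/G12 = Vf/Gf + (1-Vf)/Gm = 0.43/34 + 0.57/3
G12 = 4.93 GPa

4.93 GPa


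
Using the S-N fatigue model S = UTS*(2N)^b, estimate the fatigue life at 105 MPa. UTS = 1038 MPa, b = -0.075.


N = 0.5 * (S/UTS)^(1/b) = 0.5 * (105/1038)^(1/-0.075) = 9.2415e+12 cycles

9.2415e+12 cycles


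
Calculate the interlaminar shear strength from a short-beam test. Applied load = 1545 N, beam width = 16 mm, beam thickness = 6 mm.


ILSS = 3F/(4bh) = 3*1545/(4*16*6) = 12.07 MPa

12.07 MPa


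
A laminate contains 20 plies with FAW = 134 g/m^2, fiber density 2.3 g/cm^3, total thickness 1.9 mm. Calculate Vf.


Vf = n * FAW / (rho_f * h * 1000) = 20 * 134 / (2.3 * 1.9 * 1000) = 0.6133

0.6133


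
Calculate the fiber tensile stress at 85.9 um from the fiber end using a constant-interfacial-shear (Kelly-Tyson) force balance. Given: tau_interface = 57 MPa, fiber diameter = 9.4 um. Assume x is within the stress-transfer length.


Force balance: sigma_f * (pi*d^2/4) = tau * (pi*d) * x  ->  sigma_f = 4 * tau * x / d
sigma_f = 4 * 57 * 85.9 / 9.4 = 2083.5 MPa

2083.5 MPa


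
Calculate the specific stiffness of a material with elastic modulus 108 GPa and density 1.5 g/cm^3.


Specific stiffness = E/rho = 108/1.5 = 72.0 GPa/(g/cm^3)

72.0 GPa/(g/cm^3)


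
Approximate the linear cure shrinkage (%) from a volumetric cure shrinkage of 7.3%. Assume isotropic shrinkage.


Linear shrinkage ≈ vol_shrink/3 = 7.3/3 = 2.433%

2.433%


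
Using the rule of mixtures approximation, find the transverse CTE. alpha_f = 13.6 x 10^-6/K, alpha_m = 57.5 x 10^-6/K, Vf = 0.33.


alpha_2 = alpha_f*Vf + alpha_m*(1-Vf) = 13.6*0.33 + 57.5*0.67 = 43.0 x 10^-6/K

43.0 x 10^-6/K


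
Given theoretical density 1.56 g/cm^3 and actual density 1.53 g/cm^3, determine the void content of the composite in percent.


Void% = (rho_theo - rho_actual)/rho_theo * 100 = (1.56 - 1.53)/1.56 * 100 = 1.92%

1.92%


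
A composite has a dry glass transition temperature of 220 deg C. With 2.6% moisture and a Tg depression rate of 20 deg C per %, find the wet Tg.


Tg_wet = Tg_dry - k*moisture = 220 - 20*2.6 = 168.0 deg C

168.0 deg C


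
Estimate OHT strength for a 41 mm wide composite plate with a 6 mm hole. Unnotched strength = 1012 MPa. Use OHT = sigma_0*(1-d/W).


OHT = sigma_0*(1-d/W) = 1012*(1-6/41) = 863.9 MPa

863.9 MPa


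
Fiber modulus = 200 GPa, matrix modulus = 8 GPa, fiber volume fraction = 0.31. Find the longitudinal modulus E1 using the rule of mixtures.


E1 = Ef*Vf + Em*(1-Vf) = 200*0.31 + 8*0.69 = 67.52 GPa

67.52 GPa


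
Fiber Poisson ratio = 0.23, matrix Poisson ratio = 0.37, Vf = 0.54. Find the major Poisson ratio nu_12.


nu_12 = nu_f*Vf + nu_m*(1-Vf) = 0.23*0.54 + 0.37*0.46 = 0.2944

0.2944


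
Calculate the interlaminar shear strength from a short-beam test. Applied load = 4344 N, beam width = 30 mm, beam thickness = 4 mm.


ILSS = 3F/(4bh) = 3*4344/(4*30*4) = 27.15 MPa

27.15 MPa


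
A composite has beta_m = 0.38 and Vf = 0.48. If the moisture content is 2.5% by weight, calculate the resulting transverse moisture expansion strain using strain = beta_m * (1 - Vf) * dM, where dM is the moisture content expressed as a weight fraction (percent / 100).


dM = 2.5/100 = 0.025
strain = beta_m * (1-Vf) * dM = 0.38 * 0.52 * 0.025 = 0.00494

0.00494


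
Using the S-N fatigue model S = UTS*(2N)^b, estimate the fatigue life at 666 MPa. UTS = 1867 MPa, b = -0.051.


N = 0.5 * (S/UTS)^(1/b) = 0.5 * (666/1867)^(1/-0.051) = 2.9979e+08 cycles

2.9979e+08 cycles


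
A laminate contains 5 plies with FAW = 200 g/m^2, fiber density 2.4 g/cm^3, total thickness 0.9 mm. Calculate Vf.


Vf = n * FAW / (rho_f * h * 1000) = 5 * 200 / (2.4 * 0.9 * 1000) = 0.463

0.463


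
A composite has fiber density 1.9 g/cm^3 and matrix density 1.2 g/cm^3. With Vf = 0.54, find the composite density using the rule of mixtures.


rho_c = rho_f*Vf + rho_m*(1-Vf) = 1.9*0.54 + 1.2*0.46 = 1.578 g/cm^3

1.578 g/cm^3


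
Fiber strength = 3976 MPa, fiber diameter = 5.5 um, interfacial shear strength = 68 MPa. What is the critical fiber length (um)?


Lc = sigma_f * d / (2 * tau_i) = 3976 * 5.5 / (2 * 68) = 160.8 um

160.8 um


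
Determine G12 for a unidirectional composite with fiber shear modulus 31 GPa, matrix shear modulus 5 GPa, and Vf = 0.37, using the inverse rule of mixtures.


1/G12 = Vf/Gf + (1-Vf)/Gm = 0.37/31 + 0.63/5
G12 = 7.25 GPa

7.25 GPa


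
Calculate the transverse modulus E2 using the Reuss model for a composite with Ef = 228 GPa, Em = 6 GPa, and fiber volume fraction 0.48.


1/E2 = Vf/Ef + (1-Vf)/Em = 0.48/228 + 0.52/6
E2 = 11.26 GPa

11.26 GPa


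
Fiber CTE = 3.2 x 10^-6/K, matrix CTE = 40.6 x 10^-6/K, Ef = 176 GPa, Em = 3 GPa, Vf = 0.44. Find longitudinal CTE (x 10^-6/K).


E1 = Ef*Vf + Em*(1-Vf) = 79.12
alpha_1 = (alpha_f*Ef*Vf + alpha_m*Em*(1-Vf))/E1 = 3.99 x 10^-6/K

3.99 x 10^-6/K


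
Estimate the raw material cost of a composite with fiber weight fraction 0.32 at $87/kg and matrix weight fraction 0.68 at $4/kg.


Cost = cost_f*Wf + cost_m*Wm = 87*0.32 + 4*0.68 = $30.56/kg

$30.56/kg


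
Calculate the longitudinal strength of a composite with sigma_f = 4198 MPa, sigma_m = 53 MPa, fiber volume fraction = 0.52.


sigma_1 = sigma_f*Vf + sigma_m*(1-Vf) = 4198*0.52 + 53*0.48 = 2208.4 MPa

2208.4 MPa


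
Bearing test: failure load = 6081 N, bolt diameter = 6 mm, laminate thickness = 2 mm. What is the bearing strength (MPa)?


sigma_br = F/(d*h) = 6081/(6*2) = 506.8 MPa

506.8 MPa


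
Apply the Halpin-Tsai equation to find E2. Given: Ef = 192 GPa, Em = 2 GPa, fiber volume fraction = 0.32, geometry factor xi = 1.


eta = (Ef/Em - 1)/(Ef/Em + xi) = (96.0 - 1)/(96.0 + 1) = 0.9794
E2 = Em*(1+xi*eta*Vf)/(1-eta*Vf) = 3.83 GPa

3.83 GPa


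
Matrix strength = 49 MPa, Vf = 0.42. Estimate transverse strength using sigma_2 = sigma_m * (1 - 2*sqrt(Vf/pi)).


factor = 1 - 2*sqrt(0.42/pi) = 0.2687
sigma_2 = 49 * 0.2687 = 13.17 MPa

13.17 MPa


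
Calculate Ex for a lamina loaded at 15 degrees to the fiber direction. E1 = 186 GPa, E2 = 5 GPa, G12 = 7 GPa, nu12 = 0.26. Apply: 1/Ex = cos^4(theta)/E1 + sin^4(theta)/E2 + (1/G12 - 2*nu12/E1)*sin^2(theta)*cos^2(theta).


cos^4(15) = 0.870513, sin^4(15) = 0.004487, sin^2(15)*cos^2(15) = 0.0625
1/G12 - 2*nu12/E1 = 1/7 - 2*0.26/186 = 0.140061 GPa^-1
1/Ex = 0.870513/186 + 0.004487/5 + 0.140061*0.0625 = 0.0143315 GPa^-1
Ex = 69.78 GPa

69.78 GPa


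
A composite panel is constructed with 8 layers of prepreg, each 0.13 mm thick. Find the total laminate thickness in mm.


h = n * t_ply = 8 * 0.13 = 1.04 mm

1.04 mm


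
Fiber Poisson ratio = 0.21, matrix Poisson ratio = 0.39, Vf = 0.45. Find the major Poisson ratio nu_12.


nu_12 = nu_f*Vf + nu_m*(1-Vf) = 0.21*0.45 + 0.39*0.55 = 0.309

0.309


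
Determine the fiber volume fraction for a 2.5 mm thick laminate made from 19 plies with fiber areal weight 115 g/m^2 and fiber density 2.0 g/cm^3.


Vf = n * FAW / (rho_f * h * 1000) = 19 * 115 / (2.0 * 2.5 * 1000) = 0.437

0.437


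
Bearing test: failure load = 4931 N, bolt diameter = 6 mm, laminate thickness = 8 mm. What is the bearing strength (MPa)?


sigma_br = F/(d*h) = 4931/(6*8) = 102.7 MPa

102.7 MPa


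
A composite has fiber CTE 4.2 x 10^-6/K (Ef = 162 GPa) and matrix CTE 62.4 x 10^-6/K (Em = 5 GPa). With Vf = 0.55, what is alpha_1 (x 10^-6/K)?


E1 = Ef*Vf + Em*(1-Vf) = 91.35
alpha_1 = (alpha_f*Ef*Vf + alpha_m*Em*(1-Vf))/E1 = 5.63 x 10^-6/K

5.63 x 10^-6/K


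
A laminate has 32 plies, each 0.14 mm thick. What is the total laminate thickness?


h = n * t_ply = 32 * 0.14 = 4.48 mm

4.48 mm


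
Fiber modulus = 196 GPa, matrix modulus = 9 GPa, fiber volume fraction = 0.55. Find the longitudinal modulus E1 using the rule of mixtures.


E1 = Ef*Vf + Em*(1-Vf) = 196*0.55 + 9*0.45 = 111.85 GPa

111.85 GPa


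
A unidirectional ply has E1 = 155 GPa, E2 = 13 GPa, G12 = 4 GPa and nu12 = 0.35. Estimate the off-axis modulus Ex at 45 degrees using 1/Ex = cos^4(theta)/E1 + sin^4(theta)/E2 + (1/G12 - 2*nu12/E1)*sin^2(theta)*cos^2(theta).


cos^4(45) = 0.25, sin^4(45) = 0.25, sin^2(45)*cos^2(45) = 0.25
1/G12 - 2*nu12/E1 = 1/4 - 2*0.35/155 = 0.245484 GPa^-1
1/Ex = 0.25/155 + 0.25/13 + 0.245484*0.25 = 0.0822146 GPa^-1
Ex = 12.16 GPa

12.16 GPa


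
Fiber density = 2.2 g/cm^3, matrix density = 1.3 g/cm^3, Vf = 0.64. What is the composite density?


rho_c = rho_f*Vf + rho_m*(1-Vf) = 2.2*0.64 + 1.3*0.36 = 1.876 g/cm^3

1.876 g/cm^3


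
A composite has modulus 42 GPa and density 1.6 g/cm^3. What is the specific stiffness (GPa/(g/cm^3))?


Specific stiffness = E/rho = 42/1.6 = 26.3 GPa/(g/cm^3)

26.3 GPa/(g/cm^3)


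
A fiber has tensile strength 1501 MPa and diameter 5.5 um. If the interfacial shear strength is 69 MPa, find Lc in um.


Lc = sigma_f * d / (2 * tau_i) = 1501 * 5.5 / (2 * 69) = 59.8 um

59.8 um


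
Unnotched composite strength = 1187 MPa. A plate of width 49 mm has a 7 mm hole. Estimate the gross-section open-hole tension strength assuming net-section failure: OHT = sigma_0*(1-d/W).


OHT = sigma_0*(1-d/W) = 1187*(1-7/49) = 1017.4 MPa

1017.4 MPa


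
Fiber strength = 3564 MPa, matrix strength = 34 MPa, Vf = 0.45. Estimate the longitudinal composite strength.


sigma_1 = sigma_f*Vf + sigma_m*(1-Vf) = 3564*0.45 + 34*0.55 = 1622.5 MPa

1622.5 MPa


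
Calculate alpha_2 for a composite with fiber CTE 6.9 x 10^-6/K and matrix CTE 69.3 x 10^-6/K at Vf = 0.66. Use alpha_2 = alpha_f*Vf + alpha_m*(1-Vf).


alpha_2 = alpha_f*Vf + alpha_m*(1-Vf) = 6.9*0.66 + 69.3*0.34 = 28.1 x 10^-6/K

28.1 x 10^-6/K


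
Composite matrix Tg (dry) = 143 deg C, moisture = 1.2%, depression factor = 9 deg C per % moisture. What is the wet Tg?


Tg_wet = Tg_dry - k*moisture = 143 - 9*1.2 = 132.2 deg C

132.2 deg C


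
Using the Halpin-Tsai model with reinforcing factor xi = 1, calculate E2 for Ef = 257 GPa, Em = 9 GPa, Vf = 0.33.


eta = (Ef/Em - 1)/(Ef/Em + xi) = (28.5556 - 1)/(28.5556 + 1) = 0.9323
E2 = Em*(1+xi*eta*Vf)/(1-eta*Vf) = 17.0 GPa

17.0 GPa


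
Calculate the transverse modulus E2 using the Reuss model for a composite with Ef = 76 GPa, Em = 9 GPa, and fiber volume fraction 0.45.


1/E2 = Vf/Ef + (1-Vf)/Em = 0.45/76 + 0.55/9
E2 = 14.92 GPa

14.92 GPa


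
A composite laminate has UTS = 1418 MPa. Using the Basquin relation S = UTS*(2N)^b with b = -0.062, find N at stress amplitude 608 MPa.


N = 0.5 * (S/UTS)^(1/b) = 0.5 * (608/1418)^(1/-0.062) = 427353.2048 cycles

427353.2048 cycles
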